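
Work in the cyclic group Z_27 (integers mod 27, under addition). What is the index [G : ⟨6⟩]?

3

|⟨6⟩| = 9 and |G| = 27.
By Lagrange, [G : H] = |G|/|H| = 27/9 = 3.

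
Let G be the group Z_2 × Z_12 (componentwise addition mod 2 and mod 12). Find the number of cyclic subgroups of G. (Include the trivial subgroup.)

12

Group the elements of G by the cyclic subgroup they generate; each cyclic subgroup of order d accounts for φ(d) elements.
Cyclic subgroups by order — order 1: 1; order 2: 3; order 3: 1; order 4: 2; order 6: 3; order 12: 2.
Total: 12.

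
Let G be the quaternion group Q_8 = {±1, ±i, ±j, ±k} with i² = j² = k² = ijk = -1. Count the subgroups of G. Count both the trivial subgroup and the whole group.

6

|G| = 8, so by Lagrange every subgroup order divides 8. Divisors: 1, 2, 4, 8.
Subgroups by order — order 1: 1; order 2: 1; order 4: 3; order 8: 1.
Total: 1 + 1 + 3 + 1 = 6.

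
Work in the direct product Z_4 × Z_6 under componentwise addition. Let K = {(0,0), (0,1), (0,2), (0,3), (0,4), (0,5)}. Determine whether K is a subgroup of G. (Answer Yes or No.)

Yes

|K| = 6 divides |G| = 24, consistent with Lagrange.
K contains the identity, every element's inverse is in K, and K is closed under +: it is a subgroup.
In fact K = ⟨(0,1)⟩.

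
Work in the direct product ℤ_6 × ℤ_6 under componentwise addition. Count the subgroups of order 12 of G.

|G| = 36 and 12 | 36, so subgroups of order 12 are possible by Lagrange.
The subgroups of order 12 are: {(0,0), (0,1), (0,2), (0,3), (0,4), (0,5), (3,0), (3,1), (3,2), (3,3), (3,4), (3,5)}; {(0,0), (0,3), (1,0), (1,3), (2,0), (2,3), (3,0), (3,3), (4,0), (4,3), (5,0), (5,3)}; {(0,0), (0,3), (1,1), (1,4), (2,2), (2,5), (3,0), (3,3), (4,1), (4,4), (5,2), (5,5)}; {(0,0), (0,3), (1,2), (1,5), (2,1), (2,4), (3,0), (3,3), (4,2), (4,5), (5,1), (5,4)}.
So G has 4 subgroups of order 12.

4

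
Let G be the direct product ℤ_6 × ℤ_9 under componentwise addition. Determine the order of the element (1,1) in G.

18

The order of (1,1) in Z_6 × Z_9 is lcm(ord(1) in Z_6, ord(1) in Z_9).
ord(1) = 6 and ord(1) = 9, so |⟨(1,1)⟩| = lcm(6, 9) = 18.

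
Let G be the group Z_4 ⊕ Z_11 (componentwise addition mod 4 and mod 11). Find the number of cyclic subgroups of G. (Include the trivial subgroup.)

A cyclic subgroup of order d is generated by each of its φ(d) elements of order d, so the cyclic subgroups of order d number (#elements of order d)/φ(d).
Cyclic subgroups by order — order 1: 1; order 2: 1; order 4: 1; order 11: 1; order 22: 1; order 44: 1.
Total: 6.

6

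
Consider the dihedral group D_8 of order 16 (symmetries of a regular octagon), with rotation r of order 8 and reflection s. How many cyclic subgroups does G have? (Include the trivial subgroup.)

Each element a generates a cyclic subgroup ⟨a⟩; distinct elements may generate the same one (a cyclic group of order d has φ(d) generators).
Cyclic subgroups by order — order 1: 1; order 2: 9; order 4: 1; order 8: 1.
Total: 12.

12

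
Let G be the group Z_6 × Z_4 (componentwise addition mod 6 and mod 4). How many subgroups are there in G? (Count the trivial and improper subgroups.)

16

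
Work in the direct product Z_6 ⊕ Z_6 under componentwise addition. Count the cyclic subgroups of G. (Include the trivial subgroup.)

Group the elements of G by the cyclic subgroup they generate; each cyclic subgroup of order d accounts for φ(d) elements.
Cyclic subgroups by order — order 1: 1; order 2: 3; order 3: 4; order 6: 12.
Total: 20.

20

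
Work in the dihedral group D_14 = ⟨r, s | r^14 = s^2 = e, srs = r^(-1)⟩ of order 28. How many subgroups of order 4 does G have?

|G| = 28 and 4 | 28, so subgroups of order 4 are possible by Lagrange.
The subgroups of order 4 are: {e, r^7, r^3s, r^10s}; {e, r^7, r^4s, r^11s}; {e, r^7, r^5s, r^12s}; {e, r^7, r^6s, r^13s}; … (7 in all).
So G has 7 subgroups of order 4.

7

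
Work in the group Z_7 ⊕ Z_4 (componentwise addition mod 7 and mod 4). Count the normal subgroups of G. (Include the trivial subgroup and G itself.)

G is abelian, so every subgroup is normal.
G has 6 subgroups in total, hence 6 normal subgroups.

6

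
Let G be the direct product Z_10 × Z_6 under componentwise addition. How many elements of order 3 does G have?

2

An element (a,b) has order lcm(ord(a), ord(b)); count pairs with lcm equal to 3.
Enumerating gives 2 such elements.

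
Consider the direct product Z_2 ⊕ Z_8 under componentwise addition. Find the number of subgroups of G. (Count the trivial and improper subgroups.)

|G| = 16, so by Lagrange every subgroup order divides 16. Divisors: 1, 2, 4, 8, 16.
Subgroups by order — order 1: 1; order 2: 3; order 4: 3; order 8: 3; order 16: 1.
Total: 1 + 3 + 3 + 3 + 1 = 11.

11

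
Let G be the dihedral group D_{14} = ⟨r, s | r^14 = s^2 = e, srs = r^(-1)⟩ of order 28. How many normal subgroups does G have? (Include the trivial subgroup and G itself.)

G has 28 subgroups. Checking conjugation-invariance by order — order 1: 1/1 normal; order 2: 1/15 normal; order 4: 0/7 normal; order 7: 1/1 normal; order 14: 3/3 normal; order 28: 1/1 normal.
Total normal subgroups: 7.

7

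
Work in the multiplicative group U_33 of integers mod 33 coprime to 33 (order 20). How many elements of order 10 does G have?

12

Enumerating element orders in G gives 12 elements of order 10.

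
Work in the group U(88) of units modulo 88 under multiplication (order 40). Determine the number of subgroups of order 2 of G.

7

|G| = 40 and 2 | 40, so subgroups of order 2 are possible by Lagrange.
The subgroups of order 2 are: {1, 21}; {1, 23}; {1, 43}; {1, 45}; … (7 in all).
So G has 7 subgroups of order 2.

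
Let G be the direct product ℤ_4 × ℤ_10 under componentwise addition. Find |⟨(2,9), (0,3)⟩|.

20

|⟨(2,9)⟩| = 10 and |⟨(0,3)⟩| = 10, so |H| is a multiple of lcm(10, 10) = 10 and divides |G| = 40.
Closing under the operation: H = {(0,0), (0,1), (0,2), (0,3), (0,4), (0,5), (0,6), (0,7), (0,8), (0,9), (2,0), (2,1), (2,2), (2,3), (2,4), (2,5), (2,6), (2,7), (2,8), (2,9)}, so |H| = 20.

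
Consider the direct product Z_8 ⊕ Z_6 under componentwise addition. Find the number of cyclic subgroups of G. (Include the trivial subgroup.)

16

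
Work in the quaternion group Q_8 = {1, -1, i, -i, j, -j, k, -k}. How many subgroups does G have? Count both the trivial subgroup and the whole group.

|G| = 8, so by Lagrange every subgroup order divides 8. Divisors: 1, 2, 4, 8.
Subgroups by order — order 1: 1; order 2: 1; order 4: 3; order 8: 1.
Total: 1 + 1 + 3 + 1 = 6.

6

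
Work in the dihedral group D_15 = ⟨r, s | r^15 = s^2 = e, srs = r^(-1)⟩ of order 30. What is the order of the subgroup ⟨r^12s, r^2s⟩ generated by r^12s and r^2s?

|⟨r^12s⟩| = 2 and |⟨r^2s⟩| = 2, so |H| is a multiple of lcm(2, 2) = 2 and divides |G| = 30.
Closing under the operation: H = {e, r^5, r^10, r^2s, r^7s, r^12s}, so |H| = 6.

6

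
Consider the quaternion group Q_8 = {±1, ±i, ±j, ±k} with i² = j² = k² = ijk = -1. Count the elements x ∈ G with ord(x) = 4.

The elements of order 4 are: i, -i, j, -j, k, -k.
That's 6.

6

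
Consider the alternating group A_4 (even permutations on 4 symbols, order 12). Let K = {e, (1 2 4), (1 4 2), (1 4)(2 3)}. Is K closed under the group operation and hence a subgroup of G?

No

Closure fails: (1 2 4) ∘ (1 4)(2 3) = (2 3 4) ∉ K. So K is not a subgroup.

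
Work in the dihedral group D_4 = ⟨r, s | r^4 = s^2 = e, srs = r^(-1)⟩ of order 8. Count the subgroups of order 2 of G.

5

|G| = 8 and 2 | 8, so subgroups of order 2 are possible by Lagrange.
The subgroups of order 2 are: {e, r^2}; {e, r^2s}; {e, r^3s}; {e, rs}; … (5 in all).
So G has 5 subgroups of order 2.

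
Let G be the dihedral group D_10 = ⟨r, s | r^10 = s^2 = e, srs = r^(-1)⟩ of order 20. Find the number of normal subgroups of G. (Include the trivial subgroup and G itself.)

7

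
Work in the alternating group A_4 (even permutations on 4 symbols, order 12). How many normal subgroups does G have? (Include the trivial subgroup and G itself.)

3

G has 10 subgroups. Checking conjugation-invariance by order — order 1: 1/1 normal; order 2: 0/3 normal; order 3: 0/4 normal; order 4: 1/1 normal; order 12: 1/1 normal.
Total normal subgroups: 3.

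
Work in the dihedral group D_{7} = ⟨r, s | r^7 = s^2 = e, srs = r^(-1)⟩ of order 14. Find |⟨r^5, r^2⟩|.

7

|⟨r^5⟩| = 7 and |⟨r^2⟩| = 7, so |H| is a multiple of lcm(7, 7) = 7 and divides |G| = 14.
Closing under the operation: H = {e, r, r^2, r^3, r^4, r^5, r^6}, so |H| = 7.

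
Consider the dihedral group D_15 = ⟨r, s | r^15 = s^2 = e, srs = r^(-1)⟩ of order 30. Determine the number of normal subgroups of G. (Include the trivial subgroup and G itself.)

G has 28 subgroups. Checking conjugation-invariance by order — order 1: 1/1 normal; order 2: 0/15 normal; order 3: 1/1 normal; order 5: 1/1 normal; order 6: 0/5 normal; order 10: 0/3 normal; order 15: 1/1 normal; order 30: 1/1 normal.
Total normal subgroups: 5.

5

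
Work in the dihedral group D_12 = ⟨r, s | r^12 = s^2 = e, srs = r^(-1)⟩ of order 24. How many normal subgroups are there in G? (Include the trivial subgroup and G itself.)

G has 34 subgroups. Checking conjugation-invariance by order — order 1: 1/1 normal; order 2: 1/13 normal; order 3: 1/1 normal; order 4: 1/7 normal; order 6: 1/5 normal; order 8: 0/3 normal; order 12: 3/3 normal; order 24: 1/1 normal.
Total normal subgroups: 9.

9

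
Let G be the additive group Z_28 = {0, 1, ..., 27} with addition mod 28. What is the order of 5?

28

In Z_28, the order of an element a is n/gcd(a, n).
gcd(5, 28) = 1, so |⟨5⟩| = 28/1 = 28.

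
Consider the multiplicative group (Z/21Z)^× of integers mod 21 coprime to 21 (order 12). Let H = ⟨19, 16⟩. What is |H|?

6

|⟨19⟩| = 6 and |⟨16⟩| = 3, so |H| is a multiple of lcm(6, 3) = 6 and divides |G| = 12.
Closing under the operation: H = {1, 4, 10, 13, 16, 19}, so |H| = 6.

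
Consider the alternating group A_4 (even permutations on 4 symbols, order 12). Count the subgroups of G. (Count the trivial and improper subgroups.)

10

|G| = 12, so by Lagrange every subgroup order divides 12. Divisors: 1, 2, 3, 4, 6, 12.
Subgroups by order — order 1: 1; order 2: 3; order 3: 4; order 4: 1; order 6: 0; order 12: 1.
Total: 1 + 3 + 4 + 1 + 0 + 1 = 10.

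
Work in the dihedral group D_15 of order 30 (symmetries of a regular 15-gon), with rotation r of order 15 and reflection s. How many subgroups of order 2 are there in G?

15

|G| = 30 and 2 | 30, so subgroups of order 2 are possible by Lagrange.
The subgroups of order 2 are: {e, r^10s}; {e, r^11s}; {e, r^12s}; {e, r^13s}; … (15 in all).
So G has 15 subgroups of order 2.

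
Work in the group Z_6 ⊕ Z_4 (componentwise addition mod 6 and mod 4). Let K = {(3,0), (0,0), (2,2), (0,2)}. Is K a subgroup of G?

No

(2,2) ∈ K but its inverse (4,2) ∉ K, so K is not a subgroup.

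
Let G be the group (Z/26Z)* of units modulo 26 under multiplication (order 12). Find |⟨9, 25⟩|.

|⟨9⟩| = 3 and |⟨25⟩| = 2, so |H| is a multiple of lcm(3, 2) = 6 and divides |G| = 12.
Closing under the operation: H = {1, 3, 9, 17, 23, 25}, so |H| = 6.

6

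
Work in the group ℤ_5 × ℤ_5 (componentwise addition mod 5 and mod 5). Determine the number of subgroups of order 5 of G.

|G| = 25 and 5 | 25, so subgroups of order 5 are possible by Lagrange.
The subgroups of order 5 are: {(0,0), (0,1), (0,2), (0,3), (0,4)}; {(0,0), (1,0), (2,0), (3,0), (4,0)}; {(0,0), (1,1), (2,2), (3,3), (4,4)}; {(0,0), (1,2), (2,4), (3,1), (4,3)}; … (6 in all).
So G has 6 subgroups of order 5.

6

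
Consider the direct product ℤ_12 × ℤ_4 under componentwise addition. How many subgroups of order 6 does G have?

3

|G| = 48 and 6 | 48, so subgroups of order 6 are possible by Lagrange.
The subgroups of order 6 are: {(0,0), (0,2), (4,0), (4,2), (8,0), (8,2)}; {(0,0), (2,0), (4,0), (6,0), (8,0), (10,0)}; {(0,0), (2,2), (4,0), (6,2), (8,0), (10,2)}.
So G has 3 subgroups of order 6.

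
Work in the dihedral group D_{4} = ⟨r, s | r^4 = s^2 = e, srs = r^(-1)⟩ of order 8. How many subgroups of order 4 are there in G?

3

|G| = 8 and 4 | 8, so subgroups of order 4 are possible by Lagrange.
The subgroups of order 4 are: {e, r, r^2, r^3}; {e, r^2, s, r^2s}; {e, r^2, rs, r^3s}.
So G has 3 subgroups of order 4.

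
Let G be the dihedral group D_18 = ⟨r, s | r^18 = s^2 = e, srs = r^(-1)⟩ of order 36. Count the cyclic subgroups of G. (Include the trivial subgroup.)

A cyclic subgroup of order d is generated by each of its φ(d) elements of order d, so the cyclic subgroups of order d number (#elements of order d)/φ(d).
Cyclic subgroups by order — order 1: 1; order 2: 19; order 3: 1; order 6: 1; order 9: 1; order 18: 1.
Total: 24.

24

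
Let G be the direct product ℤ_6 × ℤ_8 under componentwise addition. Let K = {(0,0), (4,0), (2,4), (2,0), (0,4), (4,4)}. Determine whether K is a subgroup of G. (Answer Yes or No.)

|K| = 6 divides |G| = 48, consistent with Lagrange.
K contains the identity, every element's inverse is in K, and K is closed under +: it is a subgroup.
In fact K = ⟨(4,4)⟩.

Yes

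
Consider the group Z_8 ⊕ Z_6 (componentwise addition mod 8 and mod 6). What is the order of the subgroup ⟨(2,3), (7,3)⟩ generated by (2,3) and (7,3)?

|⟨(2,3)⟩| = 4 and |⟨(7,3)⟩| = 8, so |H| is a multiple of lcm(4, 8) = 8 and divides |G| = 48.
Closing under the operation: H = {(0,0), (0,3), (1,0), (1,3), (2,0), (2,3), (3,0), (3,3), (4,0), (4,3), (5,0), (5,3), (6,0), (6,3), (7,0), (7,3)}, so |H| = 16.

16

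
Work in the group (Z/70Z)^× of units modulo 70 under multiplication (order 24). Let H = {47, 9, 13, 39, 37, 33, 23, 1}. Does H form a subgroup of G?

No

33 ∈ H but its inverse 17 ∉ H, so H is not a subgroup.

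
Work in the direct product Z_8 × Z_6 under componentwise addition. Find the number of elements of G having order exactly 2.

An element (a,b) has order lcm(ord(a), ord(b)); count pairs with lcm equal to 2.
Enumerating gives 3 such elements.

3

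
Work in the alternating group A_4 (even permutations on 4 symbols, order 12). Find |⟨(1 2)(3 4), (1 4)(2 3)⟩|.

4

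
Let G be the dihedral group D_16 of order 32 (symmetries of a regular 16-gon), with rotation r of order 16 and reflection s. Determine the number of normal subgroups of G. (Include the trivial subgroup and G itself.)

8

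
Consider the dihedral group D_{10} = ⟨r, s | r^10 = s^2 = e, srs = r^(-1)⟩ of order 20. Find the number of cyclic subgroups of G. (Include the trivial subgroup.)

14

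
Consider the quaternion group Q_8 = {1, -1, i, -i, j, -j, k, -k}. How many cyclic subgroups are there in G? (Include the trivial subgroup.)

5

Group the elements of G by the cyclic subgroup they generate; each cyclic subgroup of order d accounts for φ(d) elements.
Cyclic subgroups by order — order 1: 1; order 2: 1; order 4: 3.
Total: 5.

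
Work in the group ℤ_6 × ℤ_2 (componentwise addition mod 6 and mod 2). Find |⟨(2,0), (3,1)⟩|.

|⟨(2,0)⟩| = 3 and |⟨(3,1)⟩| = 2, so |H| is a multiple of lcm(3, 2) = 6 and divides |G| = 12.
Closing under the operation: H = {(0,0), (1,1), (2,0), (3,1), (4,0), (5,1)}, so |H| = 6.

6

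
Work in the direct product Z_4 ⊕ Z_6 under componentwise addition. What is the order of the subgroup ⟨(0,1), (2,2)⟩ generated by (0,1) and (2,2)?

12

|⟨(0,1)⟩| = 6 and |⟨(2,2)⟩| = 6, so |H| is a multiple of lcm(6, 6) = 6 and divides |G| = 24.
Closing under the operation: H = {(0,0), (0,1), (0,2), (0,3), (0,4), (0,5), (2,0), (2,1), (2,2), (2,3), (2,4), (2,5)}, so |H| = 12.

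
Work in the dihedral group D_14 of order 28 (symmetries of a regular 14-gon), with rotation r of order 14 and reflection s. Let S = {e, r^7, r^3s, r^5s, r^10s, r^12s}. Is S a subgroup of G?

|S| = 6 does not divide |G| = 28, so by Lagrange S is not a subgroup.

No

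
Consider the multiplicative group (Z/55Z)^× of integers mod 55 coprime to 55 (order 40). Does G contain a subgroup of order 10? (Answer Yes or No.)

10 | 40. A subgroup of order 10 is {1, 4, 9, 14, 16, 26, 31, 34, 36, 49}.

Yes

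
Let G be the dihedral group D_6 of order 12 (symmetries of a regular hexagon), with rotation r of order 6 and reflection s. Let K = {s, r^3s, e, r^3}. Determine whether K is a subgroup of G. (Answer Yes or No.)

Yes

|K| = 4 divides |G| = 12, consistent with Lagrange.
K contains the identity, every element's inverse is in K, and K is closed under ·: it is a subgroup.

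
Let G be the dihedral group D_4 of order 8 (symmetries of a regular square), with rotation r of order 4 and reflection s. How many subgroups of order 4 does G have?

3

|G| = 8 and 4 | 8, so subgroups of order 4 are possible by Lagrange.
The subgroups of order 4 are: {e, r, r^2, r^3}; {e, r^2, s, r^2s}; {e, r^2, rs, r^3s}.
So G has 3 subgroups of order 4.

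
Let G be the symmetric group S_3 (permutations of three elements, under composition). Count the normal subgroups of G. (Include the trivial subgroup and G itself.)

3

G has 6 subgroups. Checking conjugation-invariance by order — order 1: 1/1 normal; order 2: 0/3 normal; order 3: 1/1 normal; order 6: 1/1 normal.
Total normal subgroups: 3.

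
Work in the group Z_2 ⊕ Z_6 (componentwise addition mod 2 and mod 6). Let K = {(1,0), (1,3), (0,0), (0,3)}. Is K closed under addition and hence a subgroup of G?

Yes

|K| = 4 divides |G| = 12, consistent with Lagrange.
K contains the identity, every element's inverse is in K, and K is closed under +: it is a subgroup.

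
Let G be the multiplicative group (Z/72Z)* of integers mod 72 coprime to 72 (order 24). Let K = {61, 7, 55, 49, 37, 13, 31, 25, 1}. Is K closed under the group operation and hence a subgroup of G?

|K| = 9 does not divide |G| = 24, so by Lagrange K is not a subgroup.

No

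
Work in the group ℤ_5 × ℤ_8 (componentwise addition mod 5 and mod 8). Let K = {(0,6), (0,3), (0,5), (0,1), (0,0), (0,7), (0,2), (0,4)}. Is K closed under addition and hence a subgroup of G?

|K| = 8 divides |G| = 40, consistent with Lagrange.
K contains the identity, every element's inverse is in K, and K is closed under +: it is a subgroup.
In fact K = ⟨(0,1)⟩.

Yes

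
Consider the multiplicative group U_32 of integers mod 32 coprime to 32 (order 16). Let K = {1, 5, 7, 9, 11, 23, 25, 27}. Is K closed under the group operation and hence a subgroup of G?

No

5 ∈ K but its inverse 13 ∉ K, so K is not a subgroup.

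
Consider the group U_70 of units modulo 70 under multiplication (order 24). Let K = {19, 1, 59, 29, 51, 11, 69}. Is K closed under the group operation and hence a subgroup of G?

|K| = 7 does not divide |G| = 24, so by Lagrange K is not a subgroup.

No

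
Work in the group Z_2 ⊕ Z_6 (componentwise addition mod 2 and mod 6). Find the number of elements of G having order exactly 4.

An element (a,b) has order lcm(ord(a), ord(b)); count pairs with lcm equal to 4.
Enumerating gives 0 such elements.

0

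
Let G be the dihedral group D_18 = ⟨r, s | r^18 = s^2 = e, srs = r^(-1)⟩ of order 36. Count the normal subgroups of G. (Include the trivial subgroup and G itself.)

G has 45 subgroups. Checking conjugation-invariance by order — order 1: 1/1 normal; order 2: 1/19 normal; order 3: 1/1 normal; order 4: 0/9 normal; order 6: 1/7 normal; order 9: 1/1 normal; order 12: 0/3 normal; order 18: 3/3 normal; order 36: 1/1 normal.
Total normal subgroups: 9.

9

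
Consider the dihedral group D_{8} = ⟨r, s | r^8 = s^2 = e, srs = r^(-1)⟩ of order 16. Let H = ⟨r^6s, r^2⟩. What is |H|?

|⟨r^6s⟩| = 2 and |⟨r^2⟩| = 4, so |H| is a multiple of lcm(2, 4) = 4 and divides |G| = 16.
Closing under the operation: H = {e, r^2, r^4, r^6, s, r^2s, r^4s, r^6s}, so |H| = 8.

8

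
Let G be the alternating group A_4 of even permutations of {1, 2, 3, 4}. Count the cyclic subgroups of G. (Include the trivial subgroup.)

A cyclic subgroup of order d is generated by each of its φ(d) elements of order d, so the cyclic subgroups of order d number (#elements of order d)/φ(d).
Cyclic subgroups by order — order 1: 1; order 2: 3; order 3: 4.
Total: 8.

8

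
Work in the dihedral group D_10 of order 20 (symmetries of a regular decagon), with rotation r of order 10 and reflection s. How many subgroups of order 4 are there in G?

|G| = 20 and 4 | 20, so subgroups of order 4 are possible by Lagrange.
The subgroups of order 4 are: {e, r^5, r^2s, r^7s}; {e, r^5, r^3s, r^8s}; {e, r^5, r^4s, r^9s}; {e, r^5, s, r^5s}; … (5 in all).
So G has 5 subgroups of order 4.

5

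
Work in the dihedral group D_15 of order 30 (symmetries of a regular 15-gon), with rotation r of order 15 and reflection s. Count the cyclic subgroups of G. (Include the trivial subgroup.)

19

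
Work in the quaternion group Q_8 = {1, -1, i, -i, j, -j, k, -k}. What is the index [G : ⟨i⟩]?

|⟨i⟩| = 4 and |G| = 8.
By Lagrange, [G : H] = |G|/|H| = 8/4 = 2.

2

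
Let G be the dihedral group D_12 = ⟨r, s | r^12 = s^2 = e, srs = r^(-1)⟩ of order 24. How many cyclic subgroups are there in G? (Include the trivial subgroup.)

A cyclic subgroup of order d is generated by each of its φ(d) elements of order d, so the cyclic subgroups of order d number (#elements of order d)/φ(d).
Cyclic subgroups by order — order 1: 1; order 2: 13; order 3: 1; order 4: 1; order 6: 1; order 12: 1.
Total: 18.

18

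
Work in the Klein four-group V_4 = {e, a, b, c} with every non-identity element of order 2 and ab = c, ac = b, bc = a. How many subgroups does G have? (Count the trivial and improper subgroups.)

|G| = 4, so by Lagrange every subgroup order divides 4. Divisors: 1, 2, 4.
Subgroups by order — order 1: 1; order 2: 3; order 4: 1.
Total: 1 + 3 + 1 = 5.

5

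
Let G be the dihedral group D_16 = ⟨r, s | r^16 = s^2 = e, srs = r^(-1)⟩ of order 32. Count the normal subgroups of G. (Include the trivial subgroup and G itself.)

G has 36 subgroups. Checking conjugation-invariance by order — order 1: 1/1 normal; order 2: 1/17 normal; order 4: 1/9 normal; order 8: 1/5 normal; order 16: 3/3 normal; order 32: 1/1 normal.
Total normal subgroups: 8.

8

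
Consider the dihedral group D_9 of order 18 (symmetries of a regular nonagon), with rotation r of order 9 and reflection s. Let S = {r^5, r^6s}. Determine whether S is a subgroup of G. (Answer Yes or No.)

The identity e ∉ S, so S is not a subgroup.

No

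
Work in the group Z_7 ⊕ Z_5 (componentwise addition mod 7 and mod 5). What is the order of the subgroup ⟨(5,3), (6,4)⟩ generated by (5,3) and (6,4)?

35

|⟨(5,3)⟩| = 35 and |⟨(6,4)⟩| = 35, so |H| is a multiple of lcm(35, 35) = 35 and divides |G| = 35.
Closing {(5,3), (6,4)} under the group operation gives all of G, so |H| = 35.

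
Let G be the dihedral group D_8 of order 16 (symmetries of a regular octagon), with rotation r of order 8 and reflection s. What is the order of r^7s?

Computing powers of r^7s: the smallest k with (r^7s)^k = e is k = 2.

2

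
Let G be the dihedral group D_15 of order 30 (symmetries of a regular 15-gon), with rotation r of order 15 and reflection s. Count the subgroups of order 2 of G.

|G| = 30 and 2 | 30, so subgroups of order 2 are possible by Lagrange.
The subgroups of order 2 are: {e, r^10s}; {e, r^11s}; {e, r^12s}; {e, r^13s}; … (15 in all).
So G has 15 subgroups of order 2.

15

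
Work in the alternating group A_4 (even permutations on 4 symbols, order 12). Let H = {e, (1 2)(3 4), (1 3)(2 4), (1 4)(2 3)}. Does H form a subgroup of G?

Yes

|H| = 4 divides |G| = 12, consistent with Lagrange.
H contains the identity, every element's inverse is in H, and H is closed under ∘: it is a subgroup.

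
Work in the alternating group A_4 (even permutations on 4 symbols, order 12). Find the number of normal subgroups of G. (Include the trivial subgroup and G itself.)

G has 10 subgroups. Checking conjugation-invariance by order — order 1: 1/1 normal; order 2: 0/3 normal; order 3: 0/4 normal; order 4: 1/1 normal; order 12: 1/1 normal.
Total normal subgroups: 3.

3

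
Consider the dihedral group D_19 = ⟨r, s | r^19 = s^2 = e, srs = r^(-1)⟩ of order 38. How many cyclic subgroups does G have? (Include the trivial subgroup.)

21

Group the elements of G by the cyclic subgroup they generate; each cyclic subgroup of order d accounts for φ(d) elements.
Cyclic subgroups by order — order 1: 1; order 2: 19; order 19: 1.
Total: 21.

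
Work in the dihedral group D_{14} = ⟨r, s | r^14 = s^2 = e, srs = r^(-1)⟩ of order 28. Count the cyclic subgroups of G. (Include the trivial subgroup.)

18

A cyclic subgroup of order d is generated by each of its φ(d) elements of order d, so the cyclic subgroups of order d number (#elements of order d)/φ(d).
Cyclic subgroups by order — order 1: 1; order 2: 15; order 7: 1; order 14: 1.
Total: 18.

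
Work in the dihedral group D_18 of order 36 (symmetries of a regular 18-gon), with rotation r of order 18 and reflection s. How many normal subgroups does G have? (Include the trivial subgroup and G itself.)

G has 45 subgroups. Checking conjugation-invariance by order — order 1: 1/1 normal; order 2: 1/19 normal; order 3: 1/1 normal; order 4: 0/9 normal; order 6: 1/7 normal; order 9: 1/1 normal; order 12: 0/3 normal; order 18: 3/3 normal; order 36: 1/1 normal.
Total normal subgroups: 9.

9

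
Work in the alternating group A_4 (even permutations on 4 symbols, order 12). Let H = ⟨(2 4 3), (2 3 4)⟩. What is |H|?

|⟨(2 4 3)⟩| = 3 and |⟨(2 3 4)⟩| = 3, so |H| is a multiple of lcm(3, 3) = 3 and divides |G| = 12.
Closing under the operation: H = {e, (2 3 4), (2 4 3)}, so |H| = 3.

3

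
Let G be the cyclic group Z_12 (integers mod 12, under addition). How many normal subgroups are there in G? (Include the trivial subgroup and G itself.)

6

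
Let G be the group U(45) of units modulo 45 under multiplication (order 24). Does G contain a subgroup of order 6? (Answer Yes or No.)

6 | 24. A subgroup of order 6 is {1, 11, 16, 26, 31, 41}.

Yes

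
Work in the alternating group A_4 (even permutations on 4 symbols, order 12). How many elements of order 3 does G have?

8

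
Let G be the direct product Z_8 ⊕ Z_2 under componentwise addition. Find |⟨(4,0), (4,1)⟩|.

4

|⟨(4,0)⟩| = 2 and |⟨(4,1)⟩| = 2, so |H| is a multiple of lcm(2, 2) = 2 and divides |G| = 16.
Closing under the operation: H = {(0,0), (0,1), (4,0), (4,1)}, so |H| = 4.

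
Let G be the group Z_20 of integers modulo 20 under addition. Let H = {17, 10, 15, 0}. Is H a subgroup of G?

15 ∈ H but its inverse 5 ∉ H, so H is not a subgroup.

No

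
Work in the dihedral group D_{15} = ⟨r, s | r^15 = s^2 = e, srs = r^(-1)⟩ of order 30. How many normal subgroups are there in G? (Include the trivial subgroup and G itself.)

G has 28 subgroups. Checking conjugation-invariance by order — order 1: 1/1 normal; order 2: 0/15 normal; order 3: 1/1 normal; order 5: 1/1 normal; order 6: 0/5 normal; order 10: 0/3 normal; order 15: 1/1 normal; order 30: 1/1 normal.
Total normal subgroups: 5.

5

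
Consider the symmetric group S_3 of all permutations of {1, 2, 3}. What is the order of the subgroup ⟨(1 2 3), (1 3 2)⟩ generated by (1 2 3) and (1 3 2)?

|⟨(1 2 3)⟩| = 3 and |⟨(1 3 2)⟩| = 3, so |H| is a multiple of lcm(3, 3) = 3 and divides |G| = 6.
Closing under the operation: H = {e, (1 2 3), (1 3 2)}, so |H| = 3.

3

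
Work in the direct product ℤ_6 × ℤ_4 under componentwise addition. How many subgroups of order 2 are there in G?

|G| = 24 and 2 | 24, so subgroups of order 2 are possible by Lagrange.
The subgroups of order 2 are: {(0,0), (0,2)}; {(0,0), (3,0)}; {(0,0), (3,2)}.
So G has 3 subgroups of order 2.

3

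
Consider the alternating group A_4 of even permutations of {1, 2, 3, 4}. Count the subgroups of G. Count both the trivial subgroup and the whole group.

10

|G| = 12, so by Lagrange every subgroup order divides 12. Divisors: 1, 2, 3, 4, 6, 12.
Subgroups by order — order 1: 1; order 2: 3; order 3: 4; order 4: 1; order 6: 0; order 12: 1.
Total: 1 + 3 + 4 + 1 + 0 + 1 = 10.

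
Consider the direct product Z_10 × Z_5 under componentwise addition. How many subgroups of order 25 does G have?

1

|G| = 50 and 25 | 50, so subgroups of order 25 are possible by Lagrange.
The subgroups of order 25 are: {(0,0), (0,1), (0,2), (0,3), (0,4), (2,0), (2,1), (2,2), (2,3), (2,4), (4,0), (4,1), (4,2), (4,3), (4,4), (6,0), (6,1), (6,2), (6,3), (6,4), (8,0), (8,1), (8,2), (8,3), (8,4)}.
So G has 1 subgroup of order 25.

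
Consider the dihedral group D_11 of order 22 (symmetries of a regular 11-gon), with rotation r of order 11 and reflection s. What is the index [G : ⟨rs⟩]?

11

|⟨rs⟩| = 2 and |G| = 22.
By Lagrange, [G : H] = |G|/|H| = 22/2 = 11.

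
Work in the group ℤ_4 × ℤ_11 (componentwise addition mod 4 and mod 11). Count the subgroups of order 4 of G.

1

|G| = 44 and 4 | 44, so subgroups of order 4 are possible by Lagrange.
The subgroups of order 4 are: {(0,0), (1,0), (2,0), (3,0)}.
So G has 1 subgroup of order 4.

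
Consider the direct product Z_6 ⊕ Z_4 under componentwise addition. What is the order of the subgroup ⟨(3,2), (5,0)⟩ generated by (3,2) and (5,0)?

|⟨(3,2)⟩| = 2 and |⟨(5,0)⟩| = 6, so |H| is a multiple of lcm(2, 6) = 6 and divides |G| = 24.
Closing under the operation: H = {(0,0), (0,2), (1,0), (1,2), (2,0), (2,2), (3,0), (3,2), (4,0), (4,2), (5,0), (5,2)}, so |H| = 12.

12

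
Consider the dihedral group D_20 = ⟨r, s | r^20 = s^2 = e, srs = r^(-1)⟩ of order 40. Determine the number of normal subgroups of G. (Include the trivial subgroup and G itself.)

G has 48 subgroups. Checking conjugation-invariance by order — order 1: 1/1 normal; order 2: 1/21 normal; order 4: 1/11 normal; order 5: 1/1 normal; order 8: 0/5 normal; order 10: 1/5 normal; order 20: 3/3 normal; order 40: 1/1 normal.
Total normal subgroups: 9.

9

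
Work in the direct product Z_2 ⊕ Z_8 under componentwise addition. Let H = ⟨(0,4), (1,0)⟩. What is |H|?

|⟨(0,4)⟩| = 2 and |⟨(1,0)⟩| = 2, so |H| is a multiple of lcm(2, 2) = 2 and divides |G| = 16.
Closing under the operation: H = {(0,0), (0,4), (1,0), (1,4)}, so |H| = 4.

4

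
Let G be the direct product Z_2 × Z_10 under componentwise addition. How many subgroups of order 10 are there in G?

3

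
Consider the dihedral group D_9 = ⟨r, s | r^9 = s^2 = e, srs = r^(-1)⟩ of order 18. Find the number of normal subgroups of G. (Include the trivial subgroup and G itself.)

4

G has 16 subgroups. Checking conjugation-invariance by order — order 1: 1/1 normal; order 2: 0/9 normal; order 3: 1/1 normal; order 6: 0/3 normal; order 9: 1/1 normal; order 18: 1/1 normal.
Total normal subgroups: 4.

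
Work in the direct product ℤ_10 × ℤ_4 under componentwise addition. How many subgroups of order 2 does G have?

3

|G| = 40 and 2 | 40, so subgroups of order 2 are possible by Lagrange.
The subgroups of order 2 are: {(0,0), (0,2)}; {(0,0), (5,0)}; {(0,0), (5,2)}.
So G has 3 subgroups of order 2.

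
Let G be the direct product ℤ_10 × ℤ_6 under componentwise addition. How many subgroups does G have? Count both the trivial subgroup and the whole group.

|G| = 60, so by Lagrange every subgroup order divides 60. Divisors: 1, 2, 3, 4, 5, 6, 10, 12, 15, 20, 30, 60.
Subgroups by order — order 1: 1; order 2: 3; order 3: 1; order 4: 1; order 5: 1; order 6: 3; order 10: 3; order 12: 1; order 15: 1; order 20: 1; order 30: 3; order 60: 1.
Total: 1 + 3 + 1 + 1 + 1 + 3 + 3 + 1 + 1 + 1 + 3 + 1 = 20.

20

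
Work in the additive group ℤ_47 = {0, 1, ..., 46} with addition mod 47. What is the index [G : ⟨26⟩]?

1

|⟨26⟩| = 47 and |G| = 47.
By Lagrange, [G : H] = |G|/|H| = 47/47 = 1.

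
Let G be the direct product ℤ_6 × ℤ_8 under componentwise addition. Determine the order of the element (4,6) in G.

The order of (4,6) in Z_6 × Z_8 is lcm(ord(4) in Z_6, ord(6) in Z_8).
ord(4) = 3 and ord(6) = 4, so |⟨(4,6)⟩| = lcm(3, 4) = 12.

12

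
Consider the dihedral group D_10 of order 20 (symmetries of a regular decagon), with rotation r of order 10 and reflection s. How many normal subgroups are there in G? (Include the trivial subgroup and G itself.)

7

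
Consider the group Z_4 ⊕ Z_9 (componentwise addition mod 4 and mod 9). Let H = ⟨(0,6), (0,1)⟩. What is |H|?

9

|⟨(0,6)⟩| = 3 and |⟨(0,1)⟩| = 9, so |H| is a multiple of lcm(3, 9) = 9 and divides |G| = 36.
Closing under the operation: H = {(0,0), (0,1), (0,2), (0,3), (0,4), (0,5), (0,6), (0,7), (0,8)}, so |H| = 9.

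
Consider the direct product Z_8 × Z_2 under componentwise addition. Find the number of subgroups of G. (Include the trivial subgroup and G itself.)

|G| = 16, so by Lagrange every subgroup order divides 16. Divisors: 1, 2, 4, 8, 16.
Subgroups by order — order 1: 1; order 2: 3; order 4: 3; order 8: 3; order 16: 1.
Total: 1 + 3 + 3 + 3 + 1 = 11.

11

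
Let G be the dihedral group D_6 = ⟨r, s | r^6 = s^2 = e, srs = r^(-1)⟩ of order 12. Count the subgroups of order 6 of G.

3

|G| = 12 and 6 | 12, so subgroups of order 6 are possible by Lagrange.
The subgroups of order 6 are: {e, r, r^2, r^3, r^4, r^5}; {e, r^2, r^4, s, r^2s, r^4s}; {e, r^2, r^4, rs, r^3s, r^5s}.
So G has 3 subgroups of order 6.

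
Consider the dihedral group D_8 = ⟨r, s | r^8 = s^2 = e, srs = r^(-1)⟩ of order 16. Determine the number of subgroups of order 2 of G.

|G| = 16 and 2 | 16, so subgroups of order 2 are possible by Lagrange.
The subgroups of order 2 are: {e, r^2s}; {e, r^3s}; {e, r^4}; {e, r^4s}; … (9 in all).
So G has 9 subgroups of order 2.

9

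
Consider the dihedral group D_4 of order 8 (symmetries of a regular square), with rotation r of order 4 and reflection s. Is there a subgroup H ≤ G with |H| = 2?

Yes

2 | 8. A subgroup of order 2 is {e, r^2}.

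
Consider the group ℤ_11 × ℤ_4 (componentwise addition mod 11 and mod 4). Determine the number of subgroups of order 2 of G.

|G| = 44 and 2 | 44, so subgroups of order 2 are possible by Lagrange.
The subgroups of order 2 are: {(0,0), (0,2)}.
So G has 1 subgroup of order 2.

1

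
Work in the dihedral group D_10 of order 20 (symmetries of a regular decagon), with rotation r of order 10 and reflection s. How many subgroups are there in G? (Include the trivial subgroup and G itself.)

22

|G| = 20, so by Lagrange every subgroup order divides 20. Divisors: 1, 2, 4, 5, 10, 20.
Subgroups by order — order 1: 1; order 2: 11; order 4: 5; order 5: 1; order 10: 3; order 20: 1.
Total: 1 + 11 + 5 + 1 + 3 + 1 = 22.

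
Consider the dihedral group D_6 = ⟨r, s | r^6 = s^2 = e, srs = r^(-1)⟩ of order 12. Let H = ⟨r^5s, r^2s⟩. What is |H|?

|⟨r^5s⟩| = 2 and |⟨r^2s⟩| = 2, so |H| is a multiple of lcm(2, 2) = 2 and divides |G| = 12.
Closing under the operation: H = {e, r^3, r^2s, r^5s}, so |H| = 4.

4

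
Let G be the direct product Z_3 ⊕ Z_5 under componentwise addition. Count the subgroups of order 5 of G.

1

|G| = 15 and 5 | 15, so subgroups of order 5 are possible by Lagrange.
The subgroups of order 5 are: {(0,0), (0,1), (0,2), (0,3), (0,4)}.
So G has 1 subgroup of order 5.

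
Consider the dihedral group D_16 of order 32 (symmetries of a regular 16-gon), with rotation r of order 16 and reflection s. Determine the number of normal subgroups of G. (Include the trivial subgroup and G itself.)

8

G has 36 subgroups. Checking conjugation-invariance by order — order 1: 1/1 normal; order 2: 1/17 normal; order 4: 1/9 normal; order 8: 1/5 normal; order 16: 3/3 normal; order 32: 1/1 normal.
Total normal subgroups: 8.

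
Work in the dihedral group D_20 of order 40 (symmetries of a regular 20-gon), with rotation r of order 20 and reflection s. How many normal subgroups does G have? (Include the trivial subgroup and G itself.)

G has 48 subgroups. Checking conjugation-invariance by order — order 1: 1/1 normal; order 2: 1/21 normal; order 4: 1/11 normal; order 5: 1/1 normal; order 8: 0/5 normal; order 10: 1/5 normal; order 20: 3/3 normal; order 40: 1/1 normal.
Total normal subgroups: 9.

9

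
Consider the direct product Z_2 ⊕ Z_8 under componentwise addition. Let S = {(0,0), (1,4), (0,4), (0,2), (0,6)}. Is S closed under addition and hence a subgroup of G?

|S| = 5 does not divide |G| = 16, so by Lagrange S is not a subgroup.

No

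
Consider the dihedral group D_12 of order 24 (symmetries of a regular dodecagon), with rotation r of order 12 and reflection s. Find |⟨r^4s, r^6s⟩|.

12

|⟨r^4s⟩| = 2 and |⟨r^6s⟩| = 2, so |H| is a multiple of lcm(2, 2) = 2 and divides |G| = 24.
Closing under the operation: H = {e, r^2, r^4, r^6, r^8, r^10, s, r^2s, r^4s, r^6s, r^8s, r^10s}, so |H| = 12.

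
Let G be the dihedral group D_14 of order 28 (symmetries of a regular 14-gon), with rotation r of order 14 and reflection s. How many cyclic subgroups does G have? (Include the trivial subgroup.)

A cyclic subgroup of order d is generated by each of its φ(d) elements of order d, so the cyclic subgroups of order d number (#elements of order d)/φ(d).
Cyclic subgroups by order — order 1: 1; order 2: 15; order 7: 1; order 14: 1.
Total: 18.

18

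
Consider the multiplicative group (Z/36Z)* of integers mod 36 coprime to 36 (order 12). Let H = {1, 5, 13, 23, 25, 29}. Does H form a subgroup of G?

23 ∈ H but its inverse 11 ∉ H, so H is not a subgroup.

No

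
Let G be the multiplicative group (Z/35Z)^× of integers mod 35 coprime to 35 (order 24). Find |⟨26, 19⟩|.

|⟨26⟩| = 6 and |⟨19⟩| = 6, so |H| is a multiple of lcm(6, 6) = 6 and divides |G| = 24.
Closing under the operation: H = {1, 4, 6, 9, 11, 16, 19, 24, 26, 29, 31, 34}, so |H| = 12.

12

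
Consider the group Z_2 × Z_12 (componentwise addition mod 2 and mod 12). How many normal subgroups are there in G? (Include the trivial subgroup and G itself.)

16

G is abelian, so every subgroup is normal.
G has 16 subgroups in total, hence 16 normal subgroups.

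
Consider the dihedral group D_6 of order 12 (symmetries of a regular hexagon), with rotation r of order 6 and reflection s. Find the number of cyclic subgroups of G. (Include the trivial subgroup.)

10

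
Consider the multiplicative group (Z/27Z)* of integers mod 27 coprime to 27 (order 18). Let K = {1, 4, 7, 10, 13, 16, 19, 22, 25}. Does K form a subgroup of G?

|K| = 9 divides |G| = 18, consistent with Lagrange.
K contains the identity, every element's inverse is in K, and K is closed under ·: it is a subgroup.
In fact K = ⟨4⟩.

Yes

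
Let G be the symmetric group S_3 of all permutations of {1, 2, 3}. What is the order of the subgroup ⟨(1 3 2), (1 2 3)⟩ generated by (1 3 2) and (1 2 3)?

3

|⟨(1 3 2)⟩| = 3 and |⟨(1 2 3)⟩| = 3, so |H| is a multiple of lcm(3, 3) = 3 and divides |G| = 6.
Closing under the operation: H = {e, (1 2 3), (1 3 2)}, so |H| = 3.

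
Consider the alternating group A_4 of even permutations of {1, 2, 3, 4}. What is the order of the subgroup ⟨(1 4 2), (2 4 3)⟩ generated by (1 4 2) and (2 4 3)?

12

|⟨(1 4 2)⟩| = 3 and |⟨(2 4 3)⟩| = 3, so |H| is a multiple of lcm(3, 3) = 3 and divides |G| = 12.
Closing {(1 4 2), (2 4 3)} under the group operation gives all of G, so |H| = 12.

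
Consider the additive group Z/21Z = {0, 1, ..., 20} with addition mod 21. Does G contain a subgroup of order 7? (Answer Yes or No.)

Yes

7 | 21. A subgroup of order 7 is {0, 3, 6, 9, 12, 15, 18}.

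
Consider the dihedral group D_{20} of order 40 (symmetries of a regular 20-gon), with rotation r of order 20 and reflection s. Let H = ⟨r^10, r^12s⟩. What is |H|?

4

|⟨r^10⟩| = 2 and |⟨r^12s⟩| = 2, so |H| is a multiple of lcm(2, 2) = 2 and divides |G| = 40.
Closing under the operation: H = {e, r^10, r^2s, r^12s}, so |H| = 4.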